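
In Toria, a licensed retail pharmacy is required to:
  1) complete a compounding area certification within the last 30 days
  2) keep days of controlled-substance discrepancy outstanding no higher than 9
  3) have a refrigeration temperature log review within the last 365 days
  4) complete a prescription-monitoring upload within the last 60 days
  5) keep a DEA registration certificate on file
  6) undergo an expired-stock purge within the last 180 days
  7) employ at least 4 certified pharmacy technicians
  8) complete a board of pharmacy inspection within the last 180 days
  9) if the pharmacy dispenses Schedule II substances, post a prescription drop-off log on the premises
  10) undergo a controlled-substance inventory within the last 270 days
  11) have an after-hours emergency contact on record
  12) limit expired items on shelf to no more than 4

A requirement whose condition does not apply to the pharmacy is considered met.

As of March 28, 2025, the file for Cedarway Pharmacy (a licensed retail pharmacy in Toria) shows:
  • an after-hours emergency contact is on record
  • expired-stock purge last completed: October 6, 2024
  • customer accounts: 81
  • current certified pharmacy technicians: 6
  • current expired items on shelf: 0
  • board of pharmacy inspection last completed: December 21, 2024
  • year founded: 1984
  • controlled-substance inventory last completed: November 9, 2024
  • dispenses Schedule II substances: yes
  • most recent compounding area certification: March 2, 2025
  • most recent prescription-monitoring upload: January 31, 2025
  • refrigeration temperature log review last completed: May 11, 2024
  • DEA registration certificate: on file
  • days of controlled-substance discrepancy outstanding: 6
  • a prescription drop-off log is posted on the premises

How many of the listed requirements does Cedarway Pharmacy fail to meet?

1. compounding area certification 26 days ago vs limit 30 → met
2. days of controlled-substance discrepancy outstanding 6 ≤ 9 → met
3. refrigeration temperature log review 321 days ago vs limit 365 → met
4. prescription-monitoring upload 56 days ago vs limit 60 → met
5. DEA registration certificate present → met
6. expired-stock purge 173 days ago vs limit 180 → met
7. certified pharmacy technicians 6 ≥ 4 → met
8. board of pharmacy inspection 97 days ago vs limit 180 → met
9. condition 'dispenses Schedule II substances' holds; prescription drop-off log present → met
10. controlled-substance inventory 139 days ago vs limit 270 → met
11. after-hours emergency contact present → met
12. expired items on shelf 0 ≤ 4 → met
Not met: 0 of 12

0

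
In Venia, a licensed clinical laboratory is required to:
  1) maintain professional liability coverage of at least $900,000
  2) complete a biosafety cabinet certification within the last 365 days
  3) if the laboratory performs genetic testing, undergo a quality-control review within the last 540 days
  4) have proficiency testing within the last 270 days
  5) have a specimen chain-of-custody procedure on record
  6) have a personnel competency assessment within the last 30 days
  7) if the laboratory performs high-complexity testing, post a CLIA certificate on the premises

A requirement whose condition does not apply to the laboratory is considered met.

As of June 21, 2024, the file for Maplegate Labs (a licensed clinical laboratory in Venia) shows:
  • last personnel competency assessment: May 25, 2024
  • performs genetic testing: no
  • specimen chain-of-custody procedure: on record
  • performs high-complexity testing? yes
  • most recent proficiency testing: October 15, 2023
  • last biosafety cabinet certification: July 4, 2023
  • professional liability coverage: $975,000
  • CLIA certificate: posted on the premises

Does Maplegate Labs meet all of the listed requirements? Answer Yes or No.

1. professional liability coverage $975,000 ≥ $900,000 → met
2. biosafety cabinet certification 353 days ago vs limit 365 → met
3. condition 'performs genetic testing' does not hold → requirement n/a → met
4. proficiency testing 250 days ago vs limit 270 → met
5. specimen chain-of-custody procedure present → met
6. personnel competency assessment 27 days ago vs limit 30 → met
7. condition 'performs high-complexity testing' holds; CLIA certificate present → met
All met.

Yes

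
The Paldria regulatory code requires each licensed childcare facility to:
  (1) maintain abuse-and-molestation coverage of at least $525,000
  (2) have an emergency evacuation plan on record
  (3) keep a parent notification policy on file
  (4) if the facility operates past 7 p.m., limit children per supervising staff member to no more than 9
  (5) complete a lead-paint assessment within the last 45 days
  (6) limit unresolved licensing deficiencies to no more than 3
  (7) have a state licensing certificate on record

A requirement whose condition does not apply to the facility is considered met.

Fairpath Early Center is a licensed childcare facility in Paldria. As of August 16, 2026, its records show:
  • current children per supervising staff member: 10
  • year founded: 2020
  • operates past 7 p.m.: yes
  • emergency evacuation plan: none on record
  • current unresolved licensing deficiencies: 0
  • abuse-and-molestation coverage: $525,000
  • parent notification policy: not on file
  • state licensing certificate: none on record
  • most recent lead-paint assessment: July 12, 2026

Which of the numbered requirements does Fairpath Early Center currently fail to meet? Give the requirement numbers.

1. abuse-and-molestation coverage $525,000 ≥ $525,000 → met
2. emergency evacuation plan absent → not met
3. parent notification policy absent → not met
4. condition 'operates past 7 p.m.' holds; children per supervising staff member 10 > 9 → not met
5. lead-paint assessment 35 days ago vs limit 45 → met
6. unresolved licensing deficiencies 0 ≤ 3 → met
7. state licensing certificate absent → not met
Not met: 2, 3, 4, 7

2, 3, 4, 7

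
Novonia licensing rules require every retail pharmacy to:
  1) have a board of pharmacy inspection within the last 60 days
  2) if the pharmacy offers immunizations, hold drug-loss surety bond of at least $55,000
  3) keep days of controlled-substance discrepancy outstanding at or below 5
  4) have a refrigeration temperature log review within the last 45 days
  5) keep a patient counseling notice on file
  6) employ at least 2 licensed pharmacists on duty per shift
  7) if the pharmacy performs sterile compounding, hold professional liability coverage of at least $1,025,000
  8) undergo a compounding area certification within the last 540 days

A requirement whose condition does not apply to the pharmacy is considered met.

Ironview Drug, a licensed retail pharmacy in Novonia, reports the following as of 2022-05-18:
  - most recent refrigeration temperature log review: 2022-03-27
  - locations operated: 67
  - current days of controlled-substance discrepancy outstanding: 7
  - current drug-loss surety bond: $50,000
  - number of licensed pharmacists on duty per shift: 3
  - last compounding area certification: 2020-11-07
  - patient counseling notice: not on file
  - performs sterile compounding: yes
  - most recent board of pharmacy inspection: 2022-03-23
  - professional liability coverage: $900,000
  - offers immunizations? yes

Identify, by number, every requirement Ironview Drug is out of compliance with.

1. board of pharmacy inspection 56 days ago vs limit 60 → met
2. condition 'offers immunizations' holds; drug-loss surety bond $50,000 < $55,000 → not met
3. days of controlled-substance discrepancy outstanding 7 > 5 → not met
4. refrigeration temperature log review 52 days ago vs limit 45 → not met
5. patient counseling notice absent → not met
6. licensed pharmacists on duty per shift 3 ≥ 2 → met
7. condition 'performs sterile compounding' holds; professional liability coverage $900,000 < $1,025,000 → not met
8. compounding area certification 557 days ago vs limit 540 → not met
Not met: 2, 3, 4, 5, 7, 8

2, 3, 4, 5, 7, 8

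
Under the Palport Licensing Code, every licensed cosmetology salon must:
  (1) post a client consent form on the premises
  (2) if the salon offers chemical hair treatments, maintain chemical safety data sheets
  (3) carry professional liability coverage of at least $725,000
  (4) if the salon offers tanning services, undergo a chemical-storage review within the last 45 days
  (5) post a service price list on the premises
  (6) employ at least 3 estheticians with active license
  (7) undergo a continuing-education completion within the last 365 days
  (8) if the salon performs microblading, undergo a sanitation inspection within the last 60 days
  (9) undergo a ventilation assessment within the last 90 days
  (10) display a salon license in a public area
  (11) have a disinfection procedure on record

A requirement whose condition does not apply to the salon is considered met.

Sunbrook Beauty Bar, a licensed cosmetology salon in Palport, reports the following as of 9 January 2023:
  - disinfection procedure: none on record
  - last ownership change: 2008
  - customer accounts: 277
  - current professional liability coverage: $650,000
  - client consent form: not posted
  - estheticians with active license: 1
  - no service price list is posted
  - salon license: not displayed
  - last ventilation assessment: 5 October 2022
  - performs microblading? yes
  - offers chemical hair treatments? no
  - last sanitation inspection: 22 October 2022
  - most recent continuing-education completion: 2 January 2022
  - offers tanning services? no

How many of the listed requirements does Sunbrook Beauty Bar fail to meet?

9

1. client consent form absent → not met
2. condition 'offers chemical hair treatments' does not hold → requirement n/a → met
3. professional liability coverage $650,000 < $725,000 → not met
4. condition 'offers tanning services' does not hold → requirement n/a → met
5. service price list absent → not met
6. estheticians with active license 1 < 3 → not met
7. continuing-education completion 372 days ago vs limit 365 → not met
8. condition 'performs microblading' holds; sanitation inspection 79 days ago vs limit 60 → not met
9. ventilation assessment 96 days ago vs limit 90 → not met
10. salon license absent → not met
11. disinfection procedure absent → not met
Not met: 9 of 11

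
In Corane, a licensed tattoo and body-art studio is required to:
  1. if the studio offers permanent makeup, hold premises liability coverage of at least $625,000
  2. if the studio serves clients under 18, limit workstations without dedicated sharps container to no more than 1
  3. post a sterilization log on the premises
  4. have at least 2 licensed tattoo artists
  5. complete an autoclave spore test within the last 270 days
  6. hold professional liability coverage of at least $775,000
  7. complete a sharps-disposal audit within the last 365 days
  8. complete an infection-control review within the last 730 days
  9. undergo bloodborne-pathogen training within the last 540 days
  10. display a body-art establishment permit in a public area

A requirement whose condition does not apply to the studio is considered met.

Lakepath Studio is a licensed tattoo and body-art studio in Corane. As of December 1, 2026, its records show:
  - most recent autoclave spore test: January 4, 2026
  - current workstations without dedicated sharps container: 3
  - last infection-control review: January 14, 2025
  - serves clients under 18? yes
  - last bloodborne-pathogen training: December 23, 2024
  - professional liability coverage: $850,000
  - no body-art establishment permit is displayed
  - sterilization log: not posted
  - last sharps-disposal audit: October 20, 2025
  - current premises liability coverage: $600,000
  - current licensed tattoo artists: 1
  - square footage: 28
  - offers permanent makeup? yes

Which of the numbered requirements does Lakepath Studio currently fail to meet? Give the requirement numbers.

1, 2, 3, 4, 5, 7, 9, 10

1. condition 'offers permanent makeup' holds; premises liability coverage $600,000 < $625,000 → not met
2. condition 'serves clients under 18' holds; workstations without dedicated sharps container 3 > 1 → not met
3. sterilization log absent → not met
4. licensed tattoo artists 1 < 2 → not met
5. autoclave spore test 331 days ago vs limit 270 → not met
6. professional liability coverage $850,000 ≥ $775,000 → met
7. sharps-disposal audit 407 days ago vs limit 365 → not met
8. infection-control review 686 days ago vs limit 730 → met
9. bloodborne-pathogen training 708 days ago vs limit 540 → not met
10. body-art establishment permit absent → not met
Not met: 1, 2, 3, 4, 5, 7, 9, 10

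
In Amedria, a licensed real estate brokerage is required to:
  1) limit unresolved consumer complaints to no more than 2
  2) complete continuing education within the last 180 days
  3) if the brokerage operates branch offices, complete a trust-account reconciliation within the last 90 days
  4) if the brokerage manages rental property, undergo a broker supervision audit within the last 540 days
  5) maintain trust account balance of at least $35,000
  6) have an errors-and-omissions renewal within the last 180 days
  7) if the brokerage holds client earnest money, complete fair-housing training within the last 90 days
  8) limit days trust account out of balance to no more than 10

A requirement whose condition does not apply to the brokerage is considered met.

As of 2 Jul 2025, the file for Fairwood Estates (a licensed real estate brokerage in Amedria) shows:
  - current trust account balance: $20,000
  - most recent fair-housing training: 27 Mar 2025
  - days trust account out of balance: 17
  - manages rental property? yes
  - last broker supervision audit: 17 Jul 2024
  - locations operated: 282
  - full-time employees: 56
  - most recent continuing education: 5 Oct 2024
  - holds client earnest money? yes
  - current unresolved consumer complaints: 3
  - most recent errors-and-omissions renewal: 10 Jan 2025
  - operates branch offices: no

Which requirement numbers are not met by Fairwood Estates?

1, 2, 5, 7, 8

1. unresolved consumer complaints 3 > 2 → not met
2. continuing education 270 days ago vs limit 180 → not met
3. condition 'operates branch offices' does not hold → requirement n/a → met
4. condition 'manages rental property' holds; broker supervision audit 350 days ago vs limit 540 → met
5. trust account balance $20,000 < $35,000 → not met
6. errors-and-omissions renewal 173 days ago vs limit 180 → met
7. condition 'holds client earnest money' holds; fair-housing training 97 days ago vs limit 90 → not met
8. days trust account out of balance 17 > 10 → not met
Not met: 1, 2, 5, 7, 8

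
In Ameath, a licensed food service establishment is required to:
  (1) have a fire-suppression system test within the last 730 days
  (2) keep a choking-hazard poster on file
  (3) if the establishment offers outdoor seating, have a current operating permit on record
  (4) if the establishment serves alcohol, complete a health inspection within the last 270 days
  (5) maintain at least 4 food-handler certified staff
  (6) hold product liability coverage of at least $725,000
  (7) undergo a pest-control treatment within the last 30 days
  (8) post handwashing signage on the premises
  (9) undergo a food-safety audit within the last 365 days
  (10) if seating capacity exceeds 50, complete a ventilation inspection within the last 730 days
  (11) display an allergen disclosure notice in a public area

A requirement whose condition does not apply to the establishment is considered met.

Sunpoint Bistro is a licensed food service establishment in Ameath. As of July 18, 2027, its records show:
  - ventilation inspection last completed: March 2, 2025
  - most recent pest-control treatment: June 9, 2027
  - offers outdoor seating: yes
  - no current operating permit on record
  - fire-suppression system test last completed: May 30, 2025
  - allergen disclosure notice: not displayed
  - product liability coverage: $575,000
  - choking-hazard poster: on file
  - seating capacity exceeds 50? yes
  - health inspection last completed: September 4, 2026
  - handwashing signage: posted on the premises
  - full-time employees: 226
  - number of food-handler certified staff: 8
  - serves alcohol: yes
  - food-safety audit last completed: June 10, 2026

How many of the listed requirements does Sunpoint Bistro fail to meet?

8

1. fire-suppression system test 779 days ago vs limit 730 → not met
2. choking-hazard poster present → met
3. condition 'offers outdoor seating' holds; current operating permit absent → not met
4. condition 'serves alcohol' holds; health inspection 317 days ago vs limit 270 → not met
5. food-handler certified staff 8 ≥ 4 → met
6. product liability coverage $575,000 < $725,000 → not met
7. pest-control treatment 39 days ago vs limit 30 → not met
8. handwashing signage present → met
9. food-safety audit 403 days ago vs limit 365 → not met
10. condition 'seating capacity exceeds 50' holds; ventilation inspection 868 days ago vs limit 730 → not met
11. allergen disclosure notice absent → not met
Not met: 8 of 11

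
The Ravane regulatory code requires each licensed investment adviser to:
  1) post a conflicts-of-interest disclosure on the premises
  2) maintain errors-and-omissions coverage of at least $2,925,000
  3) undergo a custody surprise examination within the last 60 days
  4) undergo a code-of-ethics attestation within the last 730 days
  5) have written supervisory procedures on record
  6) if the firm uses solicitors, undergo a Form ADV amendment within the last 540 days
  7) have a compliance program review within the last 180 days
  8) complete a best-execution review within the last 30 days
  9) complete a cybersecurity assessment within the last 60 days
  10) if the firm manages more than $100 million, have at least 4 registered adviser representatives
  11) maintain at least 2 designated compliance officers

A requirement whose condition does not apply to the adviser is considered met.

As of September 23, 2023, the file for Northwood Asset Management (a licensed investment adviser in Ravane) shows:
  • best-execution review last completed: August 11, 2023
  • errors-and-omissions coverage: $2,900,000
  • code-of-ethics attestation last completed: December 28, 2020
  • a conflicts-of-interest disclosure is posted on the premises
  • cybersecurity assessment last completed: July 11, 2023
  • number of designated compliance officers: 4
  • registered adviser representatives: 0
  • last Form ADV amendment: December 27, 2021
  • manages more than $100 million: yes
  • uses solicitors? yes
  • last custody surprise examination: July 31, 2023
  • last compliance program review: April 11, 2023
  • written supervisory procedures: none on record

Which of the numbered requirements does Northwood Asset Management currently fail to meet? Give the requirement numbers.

2, 4, 5, 6, 8, 9, 10

1. conflicts-of-interest disclosure present → met
2. errors-and-omissions coverage $2,900,000 < $2,925,000 → not met
3. custody surprise examination 54 days ago vs limit 60 → met
4. code-of-ethics attestation 999 days ago vs limit 730 → not met
5. written supervisory procedures absent → not met
6. condition 'uses solicitors' holds; Form ADV amendment 635 days ago vs limit 540 → not met
7. compliance program review 165 days ago vs limit 180 → met
8. best-execution review 43 days ago vs limit 30 → not met
9. cybersecurity assessment 74 days ago vs limit 60 → not met
10. condition 'manages more than $100 million' holds; registered adviser representatives 0 < 4 → not met
11. designated compliance officers 4 ≥ 2 → met
Not met: 2, 4, 5, 6, 8, 9, 10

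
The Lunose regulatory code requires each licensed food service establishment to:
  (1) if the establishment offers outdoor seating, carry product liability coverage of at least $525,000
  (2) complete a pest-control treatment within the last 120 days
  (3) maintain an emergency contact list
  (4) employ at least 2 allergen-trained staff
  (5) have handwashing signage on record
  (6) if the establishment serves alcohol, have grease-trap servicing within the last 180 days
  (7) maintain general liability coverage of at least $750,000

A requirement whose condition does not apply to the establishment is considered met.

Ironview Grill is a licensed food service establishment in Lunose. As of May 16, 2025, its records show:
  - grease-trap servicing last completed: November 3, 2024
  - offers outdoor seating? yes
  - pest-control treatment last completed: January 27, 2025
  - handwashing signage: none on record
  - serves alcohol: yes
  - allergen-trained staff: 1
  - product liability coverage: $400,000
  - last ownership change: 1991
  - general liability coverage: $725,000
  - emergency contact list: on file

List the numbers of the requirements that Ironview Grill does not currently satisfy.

1, 4, 5, 6, 7

1. condition 'offers outdoor seating' holds; product liability coverage $400,000 < $525,000 → not met
2. pest-control treatment 109 days ago vs limit 120 → met
3. emergency contact list present → met
4. allergen-trained staff 1 < 2 → not met
5. handwashing signage absent → not met
6. condition 'serves alcohol' holds; grease-trap servicing 194 days ago vs limit 180 → not met
7. general liability coverage $725,000 < $750,000 → not met
Not met: 1, 4, 5, 6, 7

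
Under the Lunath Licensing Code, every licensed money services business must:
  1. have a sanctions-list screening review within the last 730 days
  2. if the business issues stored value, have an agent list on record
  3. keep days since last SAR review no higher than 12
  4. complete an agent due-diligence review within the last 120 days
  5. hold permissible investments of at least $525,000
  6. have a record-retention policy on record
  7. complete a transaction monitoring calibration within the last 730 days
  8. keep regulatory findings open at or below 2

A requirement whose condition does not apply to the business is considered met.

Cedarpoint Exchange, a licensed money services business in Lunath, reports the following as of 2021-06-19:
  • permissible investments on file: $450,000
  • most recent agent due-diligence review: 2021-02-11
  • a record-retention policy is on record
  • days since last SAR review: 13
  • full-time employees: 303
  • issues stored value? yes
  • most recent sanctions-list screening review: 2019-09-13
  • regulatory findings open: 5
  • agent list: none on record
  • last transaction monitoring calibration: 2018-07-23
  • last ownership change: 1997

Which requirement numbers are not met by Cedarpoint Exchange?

2, 3, 4, 5, 7, 8

1. sanctions-list screening review 645 days ago vs limit 730 → met
2. condition 'issues stored value' holds; agent list absent → not met
3. days since last SAR review 13 > 12 → not met
4. agent due-diligence review 128 days ago vs limit 120 → not met
5. permissible investments $450,000 < $525,000 → not met
6. record-retention policy present → met
7. transaction monitoring calibration 1062 days ago vs limit 730 → not met
8. regulatory findings open 5 > 2 → not met
Not met: 2, 3, 4, 5, 7, 8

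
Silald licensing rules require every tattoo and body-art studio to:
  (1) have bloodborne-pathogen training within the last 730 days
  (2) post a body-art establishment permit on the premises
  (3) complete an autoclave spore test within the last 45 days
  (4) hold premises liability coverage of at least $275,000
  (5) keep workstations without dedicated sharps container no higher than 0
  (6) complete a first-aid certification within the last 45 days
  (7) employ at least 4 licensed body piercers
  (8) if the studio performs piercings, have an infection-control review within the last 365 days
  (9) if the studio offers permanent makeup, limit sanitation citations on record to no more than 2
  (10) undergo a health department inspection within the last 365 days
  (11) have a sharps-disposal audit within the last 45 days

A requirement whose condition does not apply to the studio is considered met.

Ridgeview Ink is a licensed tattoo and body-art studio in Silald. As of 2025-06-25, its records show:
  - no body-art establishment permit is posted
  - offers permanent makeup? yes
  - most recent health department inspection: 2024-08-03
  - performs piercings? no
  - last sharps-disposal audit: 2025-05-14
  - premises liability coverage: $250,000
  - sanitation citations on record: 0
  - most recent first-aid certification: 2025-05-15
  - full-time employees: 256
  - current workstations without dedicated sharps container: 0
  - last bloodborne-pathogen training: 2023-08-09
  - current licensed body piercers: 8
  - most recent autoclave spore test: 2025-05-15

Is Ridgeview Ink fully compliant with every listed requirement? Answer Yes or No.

1. bloodborne-pathogen training 686 days ago vs limit 730 → met
2. body-art establishment permit absent → not met
3. autoclave spore test 41 days ago vs limit 45 → met
4. premises liability coverage $250,000 < $275,000 → not met
5. workstations without dedicated sharps container 0 ≤ 0 → met
6. first-aid certification 41 days ago vs limit 45 → met
7. licensed body piercers 8 ≥ 4 → met
8. condition 'performs piercings' does not hold → requirement n/a → met
9. condition 'offers permanent makeup' holds; sanitation citations on record 0 ≤ 2 → met
10. health department inspection 326 days ago vs limit 365 → met
11. sharps-disposal audit 42 days ago vs limit 45 → met
Not met: 2, 4

No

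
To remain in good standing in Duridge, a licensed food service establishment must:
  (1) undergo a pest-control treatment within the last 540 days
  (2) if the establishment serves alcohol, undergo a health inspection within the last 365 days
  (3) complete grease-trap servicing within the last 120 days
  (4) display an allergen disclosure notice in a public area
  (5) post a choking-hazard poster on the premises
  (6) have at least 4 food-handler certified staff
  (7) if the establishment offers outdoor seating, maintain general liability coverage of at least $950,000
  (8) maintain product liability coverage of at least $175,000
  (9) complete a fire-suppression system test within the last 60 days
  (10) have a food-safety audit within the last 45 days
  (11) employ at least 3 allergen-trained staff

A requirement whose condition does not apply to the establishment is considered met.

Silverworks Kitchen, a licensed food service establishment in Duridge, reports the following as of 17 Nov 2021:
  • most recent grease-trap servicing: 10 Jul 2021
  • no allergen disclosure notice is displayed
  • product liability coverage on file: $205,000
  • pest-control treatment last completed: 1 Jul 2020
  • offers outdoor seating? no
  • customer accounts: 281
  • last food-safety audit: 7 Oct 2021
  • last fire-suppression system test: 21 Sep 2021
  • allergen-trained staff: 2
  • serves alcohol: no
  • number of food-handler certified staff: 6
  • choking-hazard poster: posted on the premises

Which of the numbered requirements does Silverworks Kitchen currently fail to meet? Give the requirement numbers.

1. pest-control treatment 504 days ago vs limit 540 → met
2. condition 'serves alcohol' does not hold → requirement n/a → met
3. grease-trap servicing 130 days ago vs limit 120 → not met
4. allergen disclosure notice absent → not met
5. choking-hazard poster present → met
6. food-handler certified staff 6 ≥ 4 → met
7. condition 'offers outdoor seating' does not hold → requirement n/a → met
8. product liability coverage $205,000 ≥ $175,000 → met
9. fire-suppression system test 57 days ago vs limit 60 → met
10. food-safety audit 41 days ago vs limit 45 → met
11. allergen-trained staff 2 < 3 → not met
Not met: 3, 4, 11

3, 4, 11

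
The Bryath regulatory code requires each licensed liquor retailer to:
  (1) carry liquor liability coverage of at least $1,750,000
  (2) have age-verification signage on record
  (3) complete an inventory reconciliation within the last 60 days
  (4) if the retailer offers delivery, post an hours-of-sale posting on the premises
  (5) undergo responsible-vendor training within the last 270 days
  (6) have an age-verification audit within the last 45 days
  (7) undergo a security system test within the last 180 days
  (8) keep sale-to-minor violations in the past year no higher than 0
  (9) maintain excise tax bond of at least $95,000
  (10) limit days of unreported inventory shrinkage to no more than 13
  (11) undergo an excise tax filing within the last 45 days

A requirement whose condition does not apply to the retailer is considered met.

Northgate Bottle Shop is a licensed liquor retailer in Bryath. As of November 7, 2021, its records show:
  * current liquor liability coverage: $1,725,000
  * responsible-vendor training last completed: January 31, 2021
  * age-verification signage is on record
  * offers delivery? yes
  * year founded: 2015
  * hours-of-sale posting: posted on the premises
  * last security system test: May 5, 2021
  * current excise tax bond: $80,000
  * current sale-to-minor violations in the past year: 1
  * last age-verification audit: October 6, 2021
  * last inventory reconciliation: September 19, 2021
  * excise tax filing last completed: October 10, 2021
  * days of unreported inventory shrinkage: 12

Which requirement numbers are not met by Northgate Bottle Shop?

1, 5, 7, 8, 9

1. liquor liability coverage $1,725,000 < $1,750,000 → not met
2. age-verification signage present → met
3. inventory reconciliation 49 days ago vs limit 60 → met
4. condition 'offers delivery' holds; hours-of-sale posting present → met
5. responsible-vendor training 280 days ago vs limit 270 → not met
6. age-verification audit 32 days ago vs limit 45 → met
7. security system test 186 days ago vs limit 180 → not met
8. sale-to-minor violations in the past year 1 > 0 → not met
9. excise tax bond $80,000 < $95,000 → not met
10. days of unreported inventory shrinkage 12 ≤ 13 → met
11. excise tax filing 28 days ago vs limit 45 → met
Not met: 1, 5, 7, 8, 9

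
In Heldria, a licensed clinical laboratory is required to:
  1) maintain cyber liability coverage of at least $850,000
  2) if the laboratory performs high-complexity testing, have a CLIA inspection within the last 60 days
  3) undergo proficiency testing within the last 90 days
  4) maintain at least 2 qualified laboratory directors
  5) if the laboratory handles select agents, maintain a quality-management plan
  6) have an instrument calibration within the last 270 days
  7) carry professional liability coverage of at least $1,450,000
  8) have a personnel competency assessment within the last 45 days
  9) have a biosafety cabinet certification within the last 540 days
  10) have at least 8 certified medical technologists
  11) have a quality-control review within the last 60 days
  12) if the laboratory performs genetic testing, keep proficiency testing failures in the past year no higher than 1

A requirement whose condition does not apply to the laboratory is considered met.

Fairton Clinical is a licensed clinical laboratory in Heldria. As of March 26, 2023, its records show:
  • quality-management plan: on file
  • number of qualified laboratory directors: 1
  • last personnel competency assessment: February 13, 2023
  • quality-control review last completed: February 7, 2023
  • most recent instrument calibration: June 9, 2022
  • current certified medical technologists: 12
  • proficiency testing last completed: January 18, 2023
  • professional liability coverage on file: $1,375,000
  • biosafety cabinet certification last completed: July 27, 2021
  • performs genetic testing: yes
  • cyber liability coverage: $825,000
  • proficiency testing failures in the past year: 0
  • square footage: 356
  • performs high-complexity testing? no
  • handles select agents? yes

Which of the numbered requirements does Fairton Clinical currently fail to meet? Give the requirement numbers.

1. cyber liability coverage $825,000 < $850,000 → not met
2. condition 'performs high-complexity testing' does not hold → requirement n/a → met
3. proficiency testing 67 days ago vs limit 90 → met
4. qualified laboratory directors 1 < 2 → not met
5. condition 'handles select agents' holds; quality-management plan present → met
6. instrument calibration 290 days ago vs limit 270 → not met
7. professional liability coverage $1,375,000 < $1,450,000 → not met
8. personnel competency assessment 41 days ago vs limit 45 → met
9. biosafety cabinet certification 607 days ago vs limit 540 → not met
10. certified medical technologists 12 ≥ 8 → met
11. quality-control review 47 days ago vs limit 60 → met
12. condition 'performs genetic testing' holds; proficiency testing failures in the past year 0 ≤ 1 → met
Not met: 1, 4, 6, 7, 9

1, 4, 6, 7, 9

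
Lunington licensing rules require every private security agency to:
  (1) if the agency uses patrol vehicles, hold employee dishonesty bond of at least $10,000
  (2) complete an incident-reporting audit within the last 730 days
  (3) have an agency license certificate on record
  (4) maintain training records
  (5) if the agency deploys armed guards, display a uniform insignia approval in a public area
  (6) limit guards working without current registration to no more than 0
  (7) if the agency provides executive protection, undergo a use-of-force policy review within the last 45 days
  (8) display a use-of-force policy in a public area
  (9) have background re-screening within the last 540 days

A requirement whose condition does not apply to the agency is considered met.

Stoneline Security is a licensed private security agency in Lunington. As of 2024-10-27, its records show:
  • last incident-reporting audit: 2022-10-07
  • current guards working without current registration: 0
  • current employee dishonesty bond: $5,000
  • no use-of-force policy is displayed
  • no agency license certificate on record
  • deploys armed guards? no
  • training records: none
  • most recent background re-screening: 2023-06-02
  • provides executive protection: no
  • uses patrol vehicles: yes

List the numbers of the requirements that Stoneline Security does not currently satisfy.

1, 2, 3, 4, 8

1. condition 'uses patrol vehicles' holds; employee dishonesty bond $5,000 < $10,000 → not met
2. incident-reporting audit 751 days ago vs limit 730 → not met
3. agency license certificate absent → not met
4. training records absent → not met
5. condition 'deploys armed guards' does not hold → requirement n/a → met
6. guards working without current registration 0 ≤ 0 → met
7. condition 'provides executive protection' does not hold → requirement n/a → met
8. use-of-force policy absent → not met
9. background re-screening 513 days ago vs limit 540 → met
Not met: 1, 2, 3, 4, 8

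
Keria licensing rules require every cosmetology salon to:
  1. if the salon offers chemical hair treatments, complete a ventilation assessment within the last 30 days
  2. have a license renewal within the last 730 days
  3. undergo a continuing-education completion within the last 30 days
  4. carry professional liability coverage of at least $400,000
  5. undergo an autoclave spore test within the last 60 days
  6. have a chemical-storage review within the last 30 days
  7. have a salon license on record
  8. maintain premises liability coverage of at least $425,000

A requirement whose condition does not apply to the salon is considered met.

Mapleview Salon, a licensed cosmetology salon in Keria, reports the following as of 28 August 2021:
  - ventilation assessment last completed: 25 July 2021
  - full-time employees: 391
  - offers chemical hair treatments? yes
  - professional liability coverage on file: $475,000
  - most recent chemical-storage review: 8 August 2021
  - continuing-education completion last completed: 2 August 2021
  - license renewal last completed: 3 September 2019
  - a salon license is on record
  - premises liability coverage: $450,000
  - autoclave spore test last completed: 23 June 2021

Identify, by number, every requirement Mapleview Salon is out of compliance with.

1. condition 'offers chemical hair treatments' holds; ventilation assessment 34 days ago vs limit 30 → not met
2. license renewal 725 days ago vs limit 730 → met
3. continuing-education completion 26 days ago vs limit 30 → met
4. professional liability coverage $475,000 ≥ $400,000 → met
5. autoclave spore test 66 days ago vs limit 60 → not met
6. chemical-storage review 20 days ago vs limit 30 → met
7. salon license present → met
8. premises liability coverage $450,000 ≥ $425,000 → met
Not met: 1, 5

1, 5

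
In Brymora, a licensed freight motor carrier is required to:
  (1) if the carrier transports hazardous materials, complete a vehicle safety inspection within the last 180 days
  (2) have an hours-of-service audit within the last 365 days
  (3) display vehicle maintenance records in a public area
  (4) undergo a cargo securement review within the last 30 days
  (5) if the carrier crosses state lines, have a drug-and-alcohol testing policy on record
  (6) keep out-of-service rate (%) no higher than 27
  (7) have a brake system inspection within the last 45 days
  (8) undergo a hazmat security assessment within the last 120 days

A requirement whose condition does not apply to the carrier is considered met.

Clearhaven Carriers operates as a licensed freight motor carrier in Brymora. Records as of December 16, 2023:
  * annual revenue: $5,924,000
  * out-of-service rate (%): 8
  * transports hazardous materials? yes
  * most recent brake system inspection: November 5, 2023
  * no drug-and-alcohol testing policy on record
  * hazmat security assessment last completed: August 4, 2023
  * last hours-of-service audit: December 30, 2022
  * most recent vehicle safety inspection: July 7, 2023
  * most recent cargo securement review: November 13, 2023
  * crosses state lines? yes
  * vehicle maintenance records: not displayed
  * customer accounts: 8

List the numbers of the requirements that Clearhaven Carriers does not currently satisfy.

1. condition 'transports hazardous materials' holds; vehicle safety inspection 162 days ago vs limit 180 → met
2. hours-of-service audit 351 days ago vs limit 365 → met
3. vehicle maintenance records absent → not met
4. cargo securement review 33 days ago vs limit 30 → not met
5. condition 'crosses state lines' holds; drug-and-alcohol testing policy absent → not met
6. out-of-service rate (%) 8 ≤ 27 → met
7. brake system inspection 41 days ago vs limit 45 → met
8. hazmat security assessment 134 days ago vs limit 120 → not met
Not met: 3, 4, 5, 8

3, 4, 5, 8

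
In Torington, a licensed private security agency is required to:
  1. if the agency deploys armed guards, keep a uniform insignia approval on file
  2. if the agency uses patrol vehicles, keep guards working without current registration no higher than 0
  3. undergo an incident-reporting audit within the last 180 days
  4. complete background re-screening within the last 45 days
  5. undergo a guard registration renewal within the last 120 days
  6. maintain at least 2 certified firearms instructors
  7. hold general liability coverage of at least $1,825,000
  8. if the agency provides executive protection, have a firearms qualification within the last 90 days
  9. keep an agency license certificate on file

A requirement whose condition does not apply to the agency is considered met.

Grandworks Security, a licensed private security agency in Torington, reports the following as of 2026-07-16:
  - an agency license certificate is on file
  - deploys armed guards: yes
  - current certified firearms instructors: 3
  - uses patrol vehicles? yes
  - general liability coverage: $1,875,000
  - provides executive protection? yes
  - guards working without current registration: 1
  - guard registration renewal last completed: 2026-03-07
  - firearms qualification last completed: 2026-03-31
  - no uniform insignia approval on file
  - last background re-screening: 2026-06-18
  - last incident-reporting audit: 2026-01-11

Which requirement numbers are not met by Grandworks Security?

1. condition 'deploys armed guards' holds; uniform insignia approval absent → not met
2. condition 'uses patrol vehicles' holds; guards working without current registration 1 > 0 → not met
3. incident-reporting audit 186 days ago vs limit 180 → not met
4. background re-screening 28 days ago vs limit 45 → met
5. guard registration renewal 131 days ago vs limit 120 → not met
6. certified firearms instructors 3 ≥ 2 → met
7. general liability coverage $1,875,000 ≥ $1,825,000 → met
8. condition 'provides executive protection' holds; firearms qualification 107 days ago vs limit 90 → not met
9. agency license certificate present → met
Not met: 1, 2, 3, 5, 8

1, 2, 3, 5, 8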